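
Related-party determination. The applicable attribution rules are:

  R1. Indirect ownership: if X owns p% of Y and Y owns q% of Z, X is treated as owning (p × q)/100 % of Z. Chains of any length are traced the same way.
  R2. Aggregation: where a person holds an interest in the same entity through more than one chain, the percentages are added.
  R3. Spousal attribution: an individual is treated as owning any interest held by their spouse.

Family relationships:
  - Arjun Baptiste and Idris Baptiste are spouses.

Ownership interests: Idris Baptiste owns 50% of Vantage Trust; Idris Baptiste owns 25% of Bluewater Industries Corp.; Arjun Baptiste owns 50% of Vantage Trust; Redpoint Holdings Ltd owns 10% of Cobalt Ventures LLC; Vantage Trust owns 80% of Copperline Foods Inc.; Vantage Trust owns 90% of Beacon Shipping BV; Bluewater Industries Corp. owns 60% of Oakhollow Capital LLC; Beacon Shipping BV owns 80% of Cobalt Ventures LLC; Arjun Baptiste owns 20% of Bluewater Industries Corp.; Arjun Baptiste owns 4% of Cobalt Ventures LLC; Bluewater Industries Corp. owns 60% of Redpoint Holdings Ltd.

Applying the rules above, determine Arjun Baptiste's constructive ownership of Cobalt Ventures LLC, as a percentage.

78.7%

By spousal attribution (R3), Arjun Baptiste is treated as also owning Idris Baptiste's interest in Vantage Trust, giving 50% + 50% = 100%.
By spousal attribution (R3), Arjun Baptiste is treated as also owning Idris Baptiste's interest in Bluewater Industries Corp, giving 20% + 25% = 45%.
Chain via Vantage Trust → Beacon Shipping BV (R1): 100% × 90% × 80% = 72% of Cobalt Ventures LLC.
Chain via Bluewater Industries Corp. → Redpoint Holdings Ltd (R1): 45% × 60% × 10% = 2.7% of Cobalt Ventures LLC.
Direct interest in Cobalt Ventures LLC: 4%.
Aggregating (R2): 72% + 2.7% + 4% = 78.7%.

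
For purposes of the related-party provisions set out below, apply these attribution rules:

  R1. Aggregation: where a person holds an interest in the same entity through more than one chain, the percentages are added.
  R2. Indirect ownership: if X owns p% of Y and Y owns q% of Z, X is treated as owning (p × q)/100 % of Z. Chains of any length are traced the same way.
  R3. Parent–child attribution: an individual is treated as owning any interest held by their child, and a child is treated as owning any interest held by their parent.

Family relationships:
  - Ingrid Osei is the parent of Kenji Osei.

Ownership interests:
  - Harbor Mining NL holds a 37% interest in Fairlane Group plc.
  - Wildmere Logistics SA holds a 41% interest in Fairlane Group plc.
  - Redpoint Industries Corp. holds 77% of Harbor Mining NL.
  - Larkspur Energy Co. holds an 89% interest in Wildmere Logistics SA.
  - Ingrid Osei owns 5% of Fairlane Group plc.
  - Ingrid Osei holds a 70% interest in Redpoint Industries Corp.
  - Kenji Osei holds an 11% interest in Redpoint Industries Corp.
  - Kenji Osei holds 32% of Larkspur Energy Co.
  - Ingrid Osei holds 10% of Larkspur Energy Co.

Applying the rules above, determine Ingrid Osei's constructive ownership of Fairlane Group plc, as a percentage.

By parent–child attribution (R3), Ingrid Osei is treated as also owning Kenji Osei's interest in Larkspur Energy Co, giving 10% + 32% = 42%.
By parent–child attribution (R3), Ingrid Osei is treated as also owning Kenji Osei's interest in Redpoint Industries Corp, giving 70% + 11% = 81%.
Chain via Larkspur Energy Co. → Wildmere Logistics SA (R2): 42% × 89% × 41% = 15.3258% of Fairlane Group plc.
Chain via Redpoint Industries Corp. → Harbor Mining NL (R2): 81% × 77% × 37% = 23.0769% of Fairlane Group plc.
Direct interest in Fairlane Group plc: 5%.
Aggregating (R1): 15.3258% + 23.0769% + 5% = 43.4027%.

43.4027%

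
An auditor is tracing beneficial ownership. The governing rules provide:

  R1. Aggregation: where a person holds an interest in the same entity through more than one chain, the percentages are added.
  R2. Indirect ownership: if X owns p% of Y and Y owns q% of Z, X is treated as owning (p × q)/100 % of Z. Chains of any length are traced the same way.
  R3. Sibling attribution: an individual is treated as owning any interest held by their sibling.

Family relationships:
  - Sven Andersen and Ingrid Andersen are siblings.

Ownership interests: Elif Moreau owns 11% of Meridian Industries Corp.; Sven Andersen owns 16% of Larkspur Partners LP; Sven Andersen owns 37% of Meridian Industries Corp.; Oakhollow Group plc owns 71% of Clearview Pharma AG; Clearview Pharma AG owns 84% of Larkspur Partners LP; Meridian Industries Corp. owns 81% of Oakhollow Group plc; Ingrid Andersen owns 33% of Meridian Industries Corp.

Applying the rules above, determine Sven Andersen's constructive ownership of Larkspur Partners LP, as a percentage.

49.81588%

By sibling attribution (R3), Sven Andersen is treated as also owning Ingrid Andersen's interest in Meridian Industries Corp, giving 37% + 33% = 70%.
Chain via Meridian Industries Corp. → Oakhollow Group plc → Clearview Pharma AG (R2): 70% × 81% × 71% × 84% = 33.81588% of Larkspur Partners LP.
Direct interest in Larkspur Partners LP: 16%.
Aggregating (R1): 33.81588% + 16% = 49.81588%.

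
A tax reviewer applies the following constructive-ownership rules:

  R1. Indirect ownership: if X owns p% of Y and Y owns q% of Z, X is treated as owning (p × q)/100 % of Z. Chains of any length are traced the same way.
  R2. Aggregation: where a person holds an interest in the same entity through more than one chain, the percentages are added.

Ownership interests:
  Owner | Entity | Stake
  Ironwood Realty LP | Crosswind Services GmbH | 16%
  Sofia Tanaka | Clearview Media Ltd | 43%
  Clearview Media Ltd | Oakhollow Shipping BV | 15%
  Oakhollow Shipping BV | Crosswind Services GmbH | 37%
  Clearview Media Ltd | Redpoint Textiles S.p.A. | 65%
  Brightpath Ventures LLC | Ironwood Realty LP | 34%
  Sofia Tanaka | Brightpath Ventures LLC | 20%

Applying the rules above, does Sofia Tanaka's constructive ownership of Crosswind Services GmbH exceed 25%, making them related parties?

No

Chain via Clearview Media Ltd → Oakhollow Shipping BV (R1): 43% × 15% × 37% = 2.3865% of Crosswind Services GmbH.
Chain via Brightpath Ventures LLC → Ironwood Realty LP (R1): 20% × 34% × 16% = 1.088% of Crosswind Services GmbH.
Aggregating (R2): 2.3865% + 1.088% = 3.4745%.
3.4745% does not exceed the 25% threshold, so Sofia is not a related party to Crosswind Services GmbH.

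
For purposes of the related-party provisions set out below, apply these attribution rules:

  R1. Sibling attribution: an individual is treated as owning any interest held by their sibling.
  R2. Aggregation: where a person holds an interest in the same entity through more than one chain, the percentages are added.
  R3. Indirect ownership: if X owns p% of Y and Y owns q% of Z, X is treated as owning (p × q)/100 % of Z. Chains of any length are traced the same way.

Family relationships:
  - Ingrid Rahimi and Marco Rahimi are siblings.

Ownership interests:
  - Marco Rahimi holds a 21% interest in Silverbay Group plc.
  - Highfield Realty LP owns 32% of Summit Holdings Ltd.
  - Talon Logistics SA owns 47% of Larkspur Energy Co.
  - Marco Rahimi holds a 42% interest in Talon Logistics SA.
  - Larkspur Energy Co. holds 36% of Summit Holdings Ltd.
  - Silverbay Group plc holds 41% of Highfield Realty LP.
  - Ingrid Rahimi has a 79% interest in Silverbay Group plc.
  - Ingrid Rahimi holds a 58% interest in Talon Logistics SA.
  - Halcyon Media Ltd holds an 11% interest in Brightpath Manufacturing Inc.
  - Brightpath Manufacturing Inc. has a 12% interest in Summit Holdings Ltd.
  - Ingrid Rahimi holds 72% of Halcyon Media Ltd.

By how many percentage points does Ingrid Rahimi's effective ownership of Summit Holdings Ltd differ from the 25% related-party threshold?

By sibling attribution (R1), Ingrid Rahimi is treated as also owning Marco Rahimi's interest in Silverbay Group plc, giving 79% + 21% = 100%.
By sibling attribution (R1), Ingrid Rahimi is treated as also owning Marco Rahimi's interest in Talon Logistics SA, giving 58% + 42% = 100%.
Chain via Silverbay Group plc → Highfield Realty LP (R3): 100% × 41% × 32% = 13.12% of Summit Holdings Ltd.
Chain via Talon Logistics SA → Larkspur Energy Co. (R3): 100% × 47% × 36% = 16.92% of Summit Holdings Ltd.
Chain via Halcyon Media Ltd → Brightpath Manufacturing Inc. (R3): 72% × 11% × 12% = 0.9504% of Summit Holdings Ltd.
Aggregating (R2): 13.12% + 16.92% + 0.9504% = 30.9904%.
30.9904% exceeds the 25% threshold by 5.9904 percentage points.

5.9904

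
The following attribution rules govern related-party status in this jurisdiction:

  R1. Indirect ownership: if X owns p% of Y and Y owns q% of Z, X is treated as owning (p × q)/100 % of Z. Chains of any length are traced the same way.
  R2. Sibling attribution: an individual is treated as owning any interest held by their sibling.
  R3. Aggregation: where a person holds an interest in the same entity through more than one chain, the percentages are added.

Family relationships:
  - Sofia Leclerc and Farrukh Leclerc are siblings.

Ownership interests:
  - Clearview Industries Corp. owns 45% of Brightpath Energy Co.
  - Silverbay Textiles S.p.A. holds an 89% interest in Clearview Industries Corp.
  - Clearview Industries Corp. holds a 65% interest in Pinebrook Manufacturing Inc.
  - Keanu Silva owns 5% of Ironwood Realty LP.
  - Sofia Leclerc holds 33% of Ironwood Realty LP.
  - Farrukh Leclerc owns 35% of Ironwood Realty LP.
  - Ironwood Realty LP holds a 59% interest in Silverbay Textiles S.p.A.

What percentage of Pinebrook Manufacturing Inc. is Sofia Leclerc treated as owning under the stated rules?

By sibling attribution (R2), Sofia Leclerc is treated as also owning Farrukh Leclerc's interest in Ironwood Realty LP, giving 33% + 35% = 68%.
Chain via Ironwood Realty LP → Silverbay Textiles S.p.A. → Clearview Industries Corp. (R1): 68% × 59% × 89% × 65% = 23.20942% of Pinebrook Manufacturing Inc.

23.20942%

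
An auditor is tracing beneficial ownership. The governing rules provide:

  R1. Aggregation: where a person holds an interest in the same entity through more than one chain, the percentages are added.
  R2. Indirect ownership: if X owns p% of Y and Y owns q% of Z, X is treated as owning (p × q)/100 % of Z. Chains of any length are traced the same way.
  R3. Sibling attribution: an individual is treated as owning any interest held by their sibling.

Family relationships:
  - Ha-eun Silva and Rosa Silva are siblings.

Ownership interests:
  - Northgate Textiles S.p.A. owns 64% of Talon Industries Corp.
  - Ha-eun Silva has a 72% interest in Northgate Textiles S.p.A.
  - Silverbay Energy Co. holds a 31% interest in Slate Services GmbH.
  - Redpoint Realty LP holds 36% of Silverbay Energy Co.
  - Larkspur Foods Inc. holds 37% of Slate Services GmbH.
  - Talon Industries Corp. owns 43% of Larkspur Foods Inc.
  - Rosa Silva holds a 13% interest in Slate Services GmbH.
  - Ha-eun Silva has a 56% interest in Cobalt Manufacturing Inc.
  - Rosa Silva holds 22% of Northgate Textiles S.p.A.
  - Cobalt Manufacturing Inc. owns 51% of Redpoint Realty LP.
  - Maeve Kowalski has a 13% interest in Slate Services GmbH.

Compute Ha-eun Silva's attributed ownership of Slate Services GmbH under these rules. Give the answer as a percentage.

25.758752%

By sibling attribution (R3), Ha-eun Silva is treated as also owning Rosa Silva's interest in Northgate Textiles S.p.A, giving 72% + 22% = 94%.
By sibling attribution (R3), Ha-eun Silva is treated as owning Rosa Silva's 13% interest in Slate Services GmbH.
Chain via Northgate Textiles S.p.A. → Talon Industries Corp. → Larkspur Foods Inc. (R2): 94% × 64% × 43% × 37% = 9.571456% of Slate Services GmbH.
Chain via Cobalt Manufacturing Inc. → Redpoint Realty LP → Silverbay Energy Co. (R2): 56% × 51% × 36% × 31% = 3.187296% of Slate Services GmbH.
Direct interest in Slate Services GmbH: 13%.
Aggregating (R1): 9.571456% + 3.187296% + 13% = 25.758752%.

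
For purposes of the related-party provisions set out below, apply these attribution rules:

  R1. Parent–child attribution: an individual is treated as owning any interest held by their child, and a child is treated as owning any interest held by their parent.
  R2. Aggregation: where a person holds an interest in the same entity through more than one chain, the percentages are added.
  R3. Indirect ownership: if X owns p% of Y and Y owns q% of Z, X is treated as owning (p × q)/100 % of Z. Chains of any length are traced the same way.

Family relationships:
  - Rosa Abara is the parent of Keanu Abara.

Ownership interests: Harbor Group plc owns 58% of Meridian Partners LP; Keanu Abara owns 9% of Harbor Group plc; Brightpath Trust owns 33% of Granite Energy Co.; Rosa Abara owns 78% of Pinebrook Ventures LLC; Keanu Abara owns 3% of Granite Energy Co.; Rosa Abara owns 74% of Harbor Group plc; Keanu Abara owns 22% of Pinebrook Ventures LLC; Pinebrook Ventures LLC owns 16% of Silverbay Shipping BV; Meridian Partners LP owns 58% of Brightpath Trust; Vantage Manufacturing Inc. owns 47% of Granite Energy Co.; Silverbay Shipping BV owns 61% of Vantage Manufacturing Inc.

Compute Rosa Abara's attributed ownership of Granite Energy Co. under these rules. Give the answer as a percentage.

By parent–child attribution (R1), Rosa Abara is treated as also owning Keanu Abara's interest in Pinebrook Ventures LLC, giving 78% + 22% = 100%.
By parent–child attribution (R1), Rosa Abara is treated as also owning Keanu Abara's interest in Harbor Group plc, giving 74% + 9% = 83%.
By parent–child attribution (R1), Rosa Abara is treated as owning Keanu Abara's 3% interest in Granite Energy Co.
Chain via Pinebrook Ventures LLC → Silverbay Shipping BV → Vantage Manufacturing Inc. (R3): 100% × 16% × 61% × 47% = 4.5872% of Granite Energy Co.
Chain via Harbor Group plc → Meridian Partners LP → Brightpath Trust (R3): 83% × 58% × 58% × 33% = 9.213996% of Granite Energy Co.
Direct interest in Granite Energy Co: 3%.
Aggregating (R2): 4.5872% + 9.213996% + 3% = 16.801196%.

16.801196%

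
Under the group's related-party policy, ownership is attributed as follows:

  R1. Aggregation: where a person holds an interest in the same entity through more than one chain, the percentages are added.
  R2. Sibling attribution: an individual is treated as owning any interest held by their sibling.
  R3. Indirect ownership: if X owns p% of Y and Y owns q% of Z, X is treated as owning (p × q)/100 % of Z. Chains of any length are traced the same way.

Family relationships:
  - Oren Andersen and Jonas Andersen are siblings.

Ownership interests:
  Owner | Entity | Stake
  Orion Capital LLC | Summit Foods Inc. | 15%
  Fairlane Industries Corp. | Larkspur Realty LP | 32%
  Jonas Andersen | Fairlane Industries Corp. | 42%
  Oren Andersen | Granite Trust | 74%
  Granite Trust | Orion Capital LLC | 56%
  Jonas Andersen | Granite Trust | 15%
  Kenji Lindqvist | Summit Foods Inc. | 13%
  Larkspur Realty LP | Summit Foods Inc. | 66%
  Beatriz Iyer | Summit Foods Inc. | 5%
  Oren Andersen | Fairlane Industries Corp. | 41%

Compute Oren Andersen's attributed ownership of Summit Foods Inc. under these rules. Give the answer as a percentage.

By sibling attribution (R2), Oren Andersen is treated as also owning Jonas Andersen's interest in Fairlane Industries Corp, giving 41% + 42% = 83%.
By sibling attribution (R2), Oren Andersen is treated as also owning Jonas Andersen's interest in Granite Trust, giving 74% + 15% = 89%.
Chain via Fairlane Industries Corp. → Larkspur Realty LP (R3): 83% × 32% × 66% = 17.5296% of Summit Foods Inc.
Chain via Granite Trust → Orion Capital LLC (R3): 89% × 56% × 15% = 7.476% of Summit Foods Inc.
Aggregating (R1): 17.5296% + 7.476% = 25.0056%.

25.0056%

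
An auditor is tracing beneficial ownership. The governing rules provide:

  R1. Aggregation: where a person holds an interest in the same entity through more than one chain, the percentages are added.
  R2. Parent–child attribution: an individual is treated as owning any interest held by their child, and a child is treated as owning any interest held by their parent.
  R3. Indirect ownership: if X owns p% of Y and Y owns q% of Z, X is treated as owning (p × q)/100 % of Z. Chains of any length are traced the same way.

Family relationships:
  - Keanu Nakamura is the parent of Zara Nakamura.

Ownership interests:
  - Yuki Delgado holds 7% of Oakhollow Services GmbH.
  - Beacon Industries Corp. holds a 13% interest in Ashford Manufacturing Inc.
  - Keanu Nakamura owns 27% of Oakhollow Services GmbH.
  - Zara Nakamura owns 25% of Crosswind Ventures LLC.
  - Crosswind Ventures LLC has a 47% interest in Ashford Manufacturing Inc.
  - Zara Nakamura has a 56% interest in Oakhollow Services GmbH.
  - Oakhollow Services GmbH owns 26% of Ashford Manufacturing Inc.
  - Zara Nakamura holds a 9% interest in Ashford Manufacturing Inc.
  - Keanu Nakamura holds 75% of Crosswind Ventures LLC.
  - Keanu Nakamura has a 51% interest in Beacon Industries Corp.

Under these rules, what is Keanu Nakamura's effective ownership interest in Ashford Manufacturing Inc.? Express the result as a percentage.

84.21%

By parent–child attribution (R2), Keanu Nakamura is treated as also owning Zara Nakamura's interest in Oakhollow Services GmbH, giving 27% + 56% = 83%.
By parent–child attribution (R2), Keanu Nakamura is treated as also owning Zara Nakamura's interest in Crosswind Ventures LLC, giving 75% + 25% = 100%.
By parent–child attribution (R2), Keanu Nakamura is treated as owning Zara Nakamura's 9% interest in Ashford Manufacturing Inc.
Chain via Beacon Industries Corp. (R3): 51% × 13% = 6.63% of Ashford Manufacturing Inc.
Chain via Oakhollow Services GmbH (R3): 83% × 26% = 21.58% of Ashford Manufacturing Inc.
Chain via Crosswind Ventures LLC (R3): 100% × 47% = 47% of Ashford Manufacturing Inc.
Direct interest in Ashford Manufacturing Inc: 9%.
Aggregating (R1): 6.63% + 21.58% + 47% + 9% = 84.21%.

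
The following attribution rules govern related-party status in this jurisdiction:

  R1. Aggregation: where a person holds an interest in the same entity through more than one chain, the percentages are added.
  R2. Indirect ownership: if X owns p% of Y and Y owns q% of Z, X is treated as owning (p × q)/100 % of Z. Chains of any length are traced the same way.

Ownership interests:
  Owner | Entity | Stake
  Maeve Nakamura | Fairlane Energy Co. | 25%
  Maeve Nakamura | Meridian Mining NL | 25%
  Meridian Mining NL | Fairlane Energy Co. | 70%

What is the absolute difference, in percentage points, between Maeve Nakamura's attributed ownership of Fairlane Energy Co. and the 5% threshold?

Chain via Meridian Mining NL (R2): 25% × 70% = 17.5% of Fairlane Energy Co.
Direct interest in Fairlane Energy Co: 25%.
Aggregating (R1): 17.5% + 25% = 42.5%.
42.5% exceeds the 5% threshold by 37.5 percentage points.

37.5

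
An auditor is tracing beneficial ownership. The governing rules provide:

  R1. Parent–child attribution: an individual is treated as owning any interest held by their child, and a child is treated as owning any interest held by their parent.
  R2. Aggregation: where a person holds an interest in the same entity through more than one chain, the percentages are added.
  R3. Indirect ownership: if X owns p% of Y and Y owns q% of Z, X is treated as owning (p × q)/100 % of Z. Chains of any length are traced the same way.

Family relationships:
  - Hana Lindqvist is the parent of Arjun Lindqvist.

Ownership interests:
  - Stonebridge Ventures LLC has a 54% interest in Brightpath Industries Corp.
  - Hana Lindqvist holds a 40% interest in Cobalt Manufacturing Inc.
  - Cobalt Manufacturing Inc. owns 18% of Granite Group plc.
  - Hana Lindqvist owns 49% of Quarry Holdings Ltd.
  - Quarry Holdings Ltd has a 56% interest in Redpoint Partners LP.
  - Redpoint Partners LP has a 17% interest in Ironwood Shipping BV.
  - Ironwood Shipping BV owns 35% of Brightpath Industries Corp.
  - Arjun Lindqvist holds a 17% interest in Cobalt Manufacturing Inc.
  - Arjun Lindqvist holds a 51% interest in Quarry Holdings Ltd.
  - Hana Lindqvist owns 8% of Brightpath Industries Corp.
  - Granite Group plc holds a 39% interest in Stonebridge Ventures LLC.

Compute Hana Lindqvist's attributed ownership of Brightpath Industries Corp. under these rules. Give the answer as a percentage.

13.492756%

By parent–child attribution (R1), Hana Lindqvist is treated as also owning Arjun Lindqvist's interest in Cobalt Manufacturing Inc, giving 40% + 17% = 57%.
By parent–child attribution (R1), Hana Lindqvist is treated as also owning Arjun Lindqvist's interest in Quarry Holdings Ltd, giving 49% + 51% = 100%.
Chain via Cobalt Manufacturing Inc. → Granite Group plc → Stonebridge Ventures LLC (R3): 57% × 18% × 39% × 54% = 2.160756% of Brightpath Industries Corp.
Chain via Quarry Holdings Ltd → Redpoint Partners LP → Ironwood Shipping BV (R3): 100% × 56% × 17% × 35% = 3.332% of Brightpath Industries Corp.
Direct interest in Brightpath Industries Corp: 8%.
Aggregating (R2): 2.160756% + 3.332% + 8% = 13.492756%.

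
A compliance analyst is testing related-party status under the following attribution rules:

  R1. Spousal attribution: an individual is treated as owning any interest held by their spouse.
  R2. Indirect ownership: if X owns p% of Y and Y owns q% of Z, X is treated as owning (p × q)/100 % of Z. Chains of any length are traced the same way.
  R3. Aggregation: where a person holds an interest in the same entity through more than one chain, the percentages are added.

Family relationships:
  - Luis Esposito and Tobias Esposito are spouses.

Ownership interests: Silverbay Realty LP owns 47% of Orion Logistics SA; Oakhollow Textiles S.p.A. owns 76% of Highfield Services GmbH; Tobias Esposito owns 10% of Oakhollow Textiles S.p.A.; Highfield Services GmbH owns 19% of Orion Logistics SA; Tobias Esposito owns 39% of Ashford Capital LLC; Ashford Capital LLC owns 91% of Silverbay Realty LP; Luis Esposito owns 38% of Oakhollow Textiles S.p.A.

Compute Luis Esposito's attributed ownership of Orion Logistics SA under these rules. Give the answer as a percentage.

23.6115%

By spousal attribution (R1), Luis Esposito is treated as also owning Tobias Esposito's interest in Oakhollow Textiles S.p.A, giving 38% + 10% = 48%.
By spousal attribution (R1), Luis Esposito is treated as owning Tobias Esposito's 39% interest in Ashford Capital LLC.
Chain via Oakhollow Textiles S.p.A. → Highfield Services GmbH (R2): 48% × 76% × 19% = 6.9312% of Orion Logistics SA.
Chain via Ashford Capital LLC → Silverbay Realty LP (R2): 39% × 91% × 47% = 16.6803% of Orion Logistics SA.
Aggregating (R3): 6.9312% + 16.6803% = 23.6115%.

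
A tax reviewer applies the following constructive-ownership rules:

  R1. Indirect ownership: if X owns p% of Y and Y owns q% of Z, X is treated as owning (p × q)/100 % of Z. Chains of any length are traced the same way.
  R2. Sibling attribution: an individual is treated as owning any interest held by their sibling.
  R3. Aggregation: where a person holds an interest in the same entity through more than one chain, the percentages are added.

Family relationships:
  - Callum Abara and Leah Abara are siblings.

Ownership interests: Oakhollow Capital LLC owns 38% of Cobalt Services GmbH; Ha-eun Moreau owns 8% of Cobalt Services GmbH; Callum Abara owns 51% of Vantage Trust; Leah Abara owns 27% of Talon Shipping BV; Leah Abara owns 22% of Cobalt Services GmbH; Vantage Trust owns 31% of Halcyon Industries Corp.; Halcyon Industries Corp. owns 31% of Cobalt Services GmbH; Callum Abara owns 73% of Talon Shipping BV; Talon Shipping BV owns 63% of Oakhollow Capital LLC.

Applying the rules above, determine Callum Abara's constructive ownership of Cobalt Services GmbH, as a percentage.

50.8411%

By sibling attribution (R2), Callum Abara is treated as also owning Leah Abara's interest in Talon Shipping BV, giving 73% + 27% = 100%.
By sibling attribution (R2), Callum Abara is treated as owning Leah Abara's 22% interest in Cobalt Services GmbH.
Chain via Vantage Trust → Halcyon Industries Corp. (R1): 51% × 31% × 31% = 4.9011% of Cobalt Services GmbH.
Chain via Talon Shipping BV → Oakhollow Capital LLC (R1): 100% × 63% × 38% = 23.94% of Cobalt Services GmbH.
Direct interest in Cobalt Services GmbH: 22%.
Aggregating (R3): 4.9011% + 23.94% + 22% = 50.8411%.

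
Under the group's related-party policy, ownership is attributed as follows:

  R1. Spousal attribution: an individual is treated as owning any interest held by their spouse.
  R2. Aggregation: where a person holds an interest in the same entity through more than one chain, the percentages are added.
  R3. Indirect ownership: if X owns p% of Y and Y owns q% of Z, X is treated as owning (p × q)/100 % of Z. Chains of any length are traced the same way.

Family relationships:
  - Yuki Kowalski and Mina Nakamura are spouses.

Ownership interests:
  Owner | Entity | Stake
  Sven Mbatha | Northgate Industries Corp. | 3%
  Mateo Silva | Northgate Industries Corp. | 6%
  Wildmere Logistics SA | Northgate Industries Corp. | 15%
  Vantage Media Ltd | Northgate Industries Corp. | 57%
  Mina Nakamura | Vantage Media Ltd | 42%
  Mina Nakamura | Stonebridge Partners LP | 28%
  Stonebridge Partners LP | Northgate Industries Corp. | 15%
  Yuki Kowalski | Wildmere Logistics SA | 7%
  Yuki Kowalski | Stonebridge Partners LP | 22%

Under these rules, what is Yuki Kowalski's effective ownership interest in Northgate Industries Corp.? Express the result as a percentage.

32.49%

By spousal attribution (R1), Yuki Kowalski is treated as also owning Mina Nakamura's interest in Stonebridge Partners LP, giving 22% + 28% = 50%.
By spousal attribution (R1), Yuki Kowalski is treated as owning Mina Nakamura's 42% interest in Vantage Media Ltd.
Chain via Stonebridge Partners LP (R3): 50% × 15% = 7.5% of Northgate Industries Corp.
Chain via Wildmere Logistics SA (R3): 7% × 15% = 1.05% of Northgate Industries Corp.
Chain via Vantage Media Ltd (R3): 42% × 57% = 23.94% of Northgate Industries Corp.
Aggregating (R2): 7.5% + 1.05% + 23.94% = 32.49%.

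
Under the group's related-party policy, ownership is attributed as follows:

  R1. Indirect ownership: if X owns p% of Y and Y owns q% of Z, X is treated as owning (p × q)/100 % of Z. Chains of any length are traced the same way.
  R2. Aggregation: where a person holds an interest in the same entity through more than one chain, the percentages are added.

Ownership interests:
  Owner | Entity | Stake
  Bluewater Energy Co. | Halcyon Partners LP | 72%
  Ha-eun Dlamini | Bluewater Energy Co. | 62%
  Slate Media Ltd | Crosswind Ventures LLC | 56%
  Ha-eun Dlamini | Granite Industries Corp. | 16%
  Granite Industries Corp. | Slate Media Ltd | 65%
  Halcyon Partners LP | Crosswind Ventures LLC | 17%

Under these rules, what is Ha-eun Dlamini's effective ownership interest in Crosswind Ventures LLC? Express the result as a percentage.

13.4128%

Chain via Granite Industries Corp. → Slate Media Ltd (R1): 16% × 65% × 56% = 5.824% of Crosswind Ventures LLC.
Chain via Bluewater Energy Co. → Halcyon Partners LP (R1): 62% × 72% × 17% = 7.5888% of Crosswind Ventures LLC.
Aggregating (R2): 5.824% + 7.5888% = 13.4128%.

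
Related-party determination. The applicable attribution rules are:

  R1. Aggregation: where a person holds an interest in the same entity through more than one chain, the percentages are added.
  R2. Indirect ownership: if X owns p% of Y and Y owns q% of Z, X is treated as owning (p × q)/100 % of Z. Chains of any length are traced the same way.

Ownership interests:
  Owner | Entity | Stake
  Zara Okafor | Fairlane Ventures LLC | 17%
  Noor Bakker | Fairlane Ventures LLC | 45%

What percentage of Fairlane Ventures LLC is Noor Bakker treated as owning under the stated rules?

Direct interest in Fairlane Ventures LLC: 45%.

45%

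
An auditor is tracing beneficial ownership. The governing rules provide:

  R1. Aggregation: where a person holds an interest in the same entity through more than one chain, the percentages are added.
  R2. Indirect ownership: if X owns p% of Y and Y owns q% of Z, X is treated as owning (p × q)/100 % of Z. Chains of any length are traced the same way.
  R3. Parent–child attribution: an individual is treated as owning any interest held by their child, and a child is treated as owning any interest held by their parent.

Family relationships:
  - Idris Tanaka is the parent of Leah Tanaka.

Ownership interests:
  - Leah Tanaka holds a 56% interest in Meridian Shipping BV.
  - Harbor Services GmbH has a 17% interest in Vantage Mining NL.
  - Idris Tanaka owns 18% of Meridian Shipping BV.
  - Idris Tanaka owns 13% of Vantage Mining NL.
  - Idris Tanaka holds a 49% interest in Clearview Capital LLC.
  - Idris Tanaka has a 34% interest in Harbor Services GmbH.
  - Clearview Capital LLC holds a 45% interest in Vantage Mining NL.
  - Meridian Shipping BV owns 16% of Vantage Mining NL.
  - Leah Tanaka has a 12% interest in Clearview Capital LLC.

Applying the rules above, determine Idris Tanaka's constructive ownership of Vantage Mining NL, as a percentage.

58.07%

By parent–child attribution (R3), Idris Tanaka is treated as also owning Leah Tanaka's interest in Meridian Shipping BV, giving 18% + 56% = 74%.
By parent–child attribution (R3), Idris Tanaka is treated as also owning Leah Tanaka's interest in Clearview Capital LLC, giving 49% + 12% = 61%.
Chain via Meridian Shipping BV (R2): 74% × 16% = 11.84% of Vantage Mining NL.
Chain via Harbor Services GmbH (R2): 34% × 17% = 5.78% of Vantage Mining NL.
Chain via Clearview Capital LLC (R2): 61% × 45% = 27.45% of Vantage Mining NL.
Direct interest in Vantage Mining NL: 13%.
Aggregating (R1): 11.84% + 5.78% + 27.45% + 13% = 58.07%.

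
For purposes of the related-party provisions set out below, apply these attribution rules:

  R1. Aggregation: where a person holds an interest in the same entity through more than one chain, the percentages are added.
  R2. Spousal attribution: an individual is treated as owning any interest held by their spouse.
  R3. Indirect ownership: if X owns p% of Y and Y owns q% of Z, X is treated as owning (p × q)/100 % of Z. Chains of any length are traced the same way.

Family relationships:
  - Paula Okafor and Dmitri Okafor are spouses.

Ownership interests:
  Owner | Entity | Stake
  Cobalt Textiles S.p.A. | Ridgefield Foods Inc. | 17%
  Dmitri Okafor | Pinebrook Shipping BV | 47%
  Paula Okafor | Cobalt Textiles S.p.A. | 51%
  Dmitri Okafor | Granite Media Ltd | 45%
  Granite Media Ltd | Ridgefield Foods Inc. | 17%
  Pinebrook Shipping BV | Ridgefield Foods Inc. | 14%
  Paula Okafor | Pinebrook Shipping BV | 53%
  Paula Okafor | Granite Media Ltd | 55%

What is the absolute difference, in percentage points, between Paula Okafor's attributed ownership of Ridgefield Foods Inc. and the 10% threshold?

By spousal attribution (R2), Paula Okafor is treated as also owning Dmitri Okafor's interest in Granite Media Ltd, giving 55% + 45% = 100%.
By spousal attribution (R2), Paula Okafor is treated as also owning Dmitri Okafor's interest in Pinebrook Shipping BV, giving 53% + 47% = 100%.
Chain via Cobalt Textiles S.p.A. (R3): 51% × 17% = 8.67% of Ridgefield Foods Inc.
Chain via Granite Media Ltd (R3): 100% × 17% = 17% of Ridgefield Foods Inc.
Chain via Pinebrook Shipping BV (R3): 100% × 14% = 14% of Ridgefield Foods Inc.
Aggregating (R1): 8.67% + 17% + 14% = 39.67%.
39.67% exceeds the 10% threshold by 29.67 percentage points.

29.67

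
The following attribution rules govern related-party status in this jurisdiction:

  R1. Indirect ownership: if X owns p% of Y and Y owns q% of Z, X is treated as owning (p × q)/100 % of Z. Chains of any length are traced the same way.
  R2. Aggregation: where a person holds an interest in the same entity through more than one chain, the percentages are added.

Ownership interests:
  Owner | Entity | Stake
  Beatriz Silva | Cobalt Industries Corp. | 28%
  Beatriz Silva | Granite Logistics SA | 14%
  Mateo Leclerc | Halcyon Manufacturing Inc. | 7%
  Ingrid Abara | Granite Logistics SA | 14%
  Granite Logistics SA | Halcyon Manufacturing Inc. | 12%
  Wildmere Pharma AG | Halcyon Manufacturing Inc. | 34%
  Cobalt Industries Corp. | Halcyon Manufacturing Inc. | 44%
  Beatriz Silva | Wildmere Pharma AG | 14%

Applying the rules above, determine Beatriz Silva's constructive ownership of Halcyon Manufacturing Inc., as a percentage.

18.76%

Chain via Granite Logistics SA (R1): 14% × 12% = 1.68% of Halcyon Manufacturing Inc.
Chain via Wildmere Pharma AG (R1): 14% × 34% = 4.76% of Halcyon Manufacturing Inc.
Chain via Cobalt Industries Corp. (R1): 28% × 44% = 12.32% of Halcyon Manufacturing Inc.
Aggregating (R2): 1.68% + 4.76% + 12.32% = 18.76%.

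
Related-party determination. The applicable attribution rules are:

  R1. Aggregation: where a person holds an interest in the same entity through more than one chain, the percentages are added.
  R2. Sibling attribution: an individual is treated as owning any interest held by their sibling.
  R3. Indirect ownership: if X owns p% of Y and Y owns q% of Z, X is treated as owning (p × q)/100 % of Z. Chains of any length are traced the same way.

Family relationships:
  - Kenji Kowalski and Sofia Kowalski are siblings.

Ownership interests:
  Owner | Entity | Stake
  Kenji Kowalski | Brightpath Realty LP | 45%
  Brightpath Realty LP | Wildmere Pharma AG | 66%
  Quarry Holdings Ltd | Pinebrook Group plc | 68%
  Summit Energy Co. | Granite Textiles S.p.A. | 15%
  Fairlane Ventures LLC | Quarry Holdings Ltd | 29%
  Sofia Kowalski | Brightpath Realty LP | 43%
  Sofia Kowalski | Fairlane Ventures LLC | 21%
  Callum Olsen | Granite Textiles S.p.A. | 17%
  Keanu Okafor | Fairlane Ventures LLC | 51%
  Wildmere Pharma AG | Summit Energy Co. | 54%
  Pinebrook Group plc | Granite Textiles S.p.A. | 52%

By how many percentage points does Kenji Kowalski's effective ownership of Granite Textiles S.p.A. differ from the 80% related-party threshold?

By sibling attribution (R2), Kenji Kowalski is treated as also owning Sofia Kowalski's interest in Brightpath Realty LP, giving 45% + 43% = 88%.
By sibling attribution (R2), Kenji Kowalski is treated as owning Sofia Kowalski's 21% interest in Fairlane Ventures LLC.
Chain via Brightpath Realty LP → Wildmere Pharma AG → Summit Energy Co. (R3): 88% × 66% × 54% × 15% = 4.70448% of Granite Textiles S.p.A.
Chain via Fairlane Ventures LLC → Quarry Holdings Ltd → Pinebrook Group plc (R3): 21% × 29% × 68% × 52% = 2.153424% of Granite Textiles S.p.A.
Aggregating (R1): 4.70448% + 2.153424% = 6.857904%.
6.857904% falls short of the 80% threshold by 73.142096 percentage points.

73.142096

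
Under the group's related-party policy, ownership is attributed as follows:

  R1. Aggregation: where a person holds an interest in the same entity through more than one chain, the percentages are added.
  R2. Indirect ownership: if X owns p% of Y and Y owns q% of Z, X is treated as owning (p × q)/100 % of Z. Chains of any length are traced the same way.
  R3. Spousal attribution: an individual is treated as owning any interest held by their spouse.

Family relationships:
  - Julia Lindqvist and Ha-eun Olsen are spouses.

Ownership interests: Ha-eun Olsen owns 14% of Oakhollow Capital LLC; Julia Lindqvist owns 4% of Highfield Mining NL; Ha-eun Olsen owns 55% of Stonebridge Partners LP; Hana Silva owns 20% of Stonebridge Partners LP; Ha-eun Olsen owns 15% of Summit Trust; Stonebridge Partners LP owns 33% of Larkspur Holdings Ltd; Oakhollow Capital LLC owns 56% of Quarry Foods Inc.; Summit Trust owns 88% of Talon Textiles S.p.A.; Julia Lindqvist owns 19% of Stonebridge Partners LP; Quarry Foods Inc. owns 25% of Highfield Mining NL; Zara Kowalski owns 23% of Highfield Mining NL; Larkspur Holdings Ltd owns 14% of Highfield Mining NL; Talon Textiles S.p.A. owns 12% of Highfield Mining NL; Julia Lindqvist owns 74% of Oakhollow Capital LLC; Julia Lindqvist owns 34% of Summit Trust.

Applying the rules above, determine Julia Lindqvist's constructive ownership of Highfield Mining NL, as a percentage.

24.9132%

By spousal attribution (R3), Julia Lindqvist is treated as also owning Ha-eun Olsen's interest in Summit Trust, giving 34% + 15% = 49%.
By spousal attribution (R3), Julia Lindqvist is treated as also owning Ha-eun Olsen's interest in Stonebridge Partners LP, giving 19% + 55% = 74%.
By spousal attribution (R3), Julia Lindqvist is treated as also owning Ha-eun Olsen's interest in Oakhollow Capital LLC, giving 74% + 14% = 88%.
Chain via Summit Trust → Talon Textiles S.p.A. (R2): 49% × 88% × 12% = 5.1744% of Highfield Mining NL.
Chain via Stonebridge Partners LP → Larkspur Holdings Ltd (R2): 74% × 33% × 14% = 3.4188% of Highfield Mining NL.
Chain via Oakhollow Capital LLC → Quarry Foods Inc. (R2): 88% × 56% × 25% = 12.32% of Highfield Mining NL.
Direct interest in Highfield Mining NL: 4%.
Aggregating (R1): 5.1744% + 3.4188% + 12.32% + 4% = 24.9132%.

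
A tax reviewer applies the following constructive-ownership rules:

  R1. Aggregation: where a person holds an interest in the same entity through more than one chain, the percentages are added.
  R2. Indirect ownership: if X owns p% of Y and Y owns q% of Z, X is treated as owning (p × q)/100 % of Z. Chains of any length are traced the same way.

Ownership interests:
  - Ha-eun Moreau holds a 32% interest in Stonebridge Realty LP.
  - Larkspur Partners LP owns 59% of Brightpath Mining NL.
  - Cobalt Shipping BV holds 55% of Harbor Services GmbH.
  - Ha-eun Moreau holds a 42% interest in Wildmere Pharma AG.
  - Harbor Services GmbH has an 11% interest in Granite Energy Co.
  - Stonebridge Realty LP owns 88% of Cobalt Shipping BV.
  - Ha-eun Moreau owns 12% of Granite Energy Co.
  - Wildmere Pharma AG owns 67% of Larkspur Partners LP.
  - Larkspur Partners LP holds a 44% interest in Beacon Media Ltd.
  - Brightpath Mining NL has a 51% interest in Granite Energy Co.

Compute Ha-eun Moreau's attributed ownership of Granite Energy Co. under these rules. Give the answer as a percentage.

22.171006%

Chain via Wildmere Pharma AG → Larkspur Partners LP → Brightpath Mining NL (R2): 42% × 67% × 59% × 51% = 8.467326% of Granite Energy Co.
Chain via Stonebridge Realty LP → Cobalt Shipping BV → Harbor Services GmbH (R2): 32% × 88% × 55% × 11% = 1.70368% of Granite Energy Co.
Direct interest in Granite Energy Co: 12%.
Aggregating (R1): 8.467326% + 1.70368% + 12% = 22.171006%.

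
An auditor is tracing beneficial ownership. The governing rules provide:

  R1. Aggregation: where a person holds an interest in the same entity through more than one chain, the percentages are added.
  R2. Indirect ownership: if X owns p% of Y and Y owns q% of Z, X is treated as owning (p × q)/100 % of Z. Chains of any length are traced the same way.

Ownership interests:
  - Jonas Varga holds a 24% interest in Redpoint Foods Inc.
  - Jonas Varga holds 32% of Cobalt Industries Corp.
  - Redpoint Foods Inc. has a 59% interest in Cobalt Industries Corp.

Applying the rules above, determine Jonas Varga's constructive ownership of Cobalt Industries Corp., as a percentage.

Chain via Redpoint Foods Inc. (R2): 24% × 59% = 14.16% of Cobalt Industries Corp.
Direct interest in Cobalt Industries Corp: 32%.
Aggregating (R1): 14.16% + 32% = 46.16%.

46.16%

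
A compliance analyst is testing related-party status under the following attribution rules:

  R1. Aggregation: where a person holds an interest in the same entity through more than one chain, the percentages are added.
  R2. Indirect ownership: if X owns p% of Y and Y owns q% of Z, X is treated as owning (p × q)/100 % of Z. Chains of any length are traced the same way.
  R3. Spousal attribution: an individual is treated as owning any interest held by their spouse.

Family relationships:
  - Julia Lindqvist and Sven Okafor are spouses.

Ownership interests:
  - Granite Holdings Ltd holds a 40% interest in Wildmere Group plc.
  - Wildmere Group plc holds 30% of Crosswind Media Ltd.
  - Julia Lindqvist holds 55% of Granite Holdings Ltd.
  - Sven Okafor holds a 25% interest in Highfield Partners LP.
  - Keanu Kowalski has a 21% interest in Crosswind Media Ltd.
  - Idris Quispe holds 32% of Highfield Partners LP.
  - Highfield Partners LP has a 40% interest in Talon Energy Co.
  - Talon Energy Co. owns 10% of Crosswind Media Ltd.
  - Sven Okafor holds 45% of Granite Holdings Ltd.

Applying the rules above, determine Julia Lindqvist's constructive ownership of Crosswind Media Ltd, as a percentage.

By spousal attribution (R3), Julia Lindqvist is treated as also owning Sven Okafor's interest in Granite Holdings Ltd, giving 55% + 45% = 100%.
By spousal attribution (R3), Julia Lindqvist is treated as owning Sven Okafor's 25% interest in Highfield Partners LP.
Chain via Granite Holdings Ltd → Wildmere Group plc (R2): 100% × 40% × 30% = 12% of Crosswind Media Ltd.
Chain via Highfield Partners LP → Talon Energy Co. (R2): 25% × 40% × 10% = 1% of Crosswind Media Ltd.
Aggregating (R1): 12% + 1% = 13%.

13%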